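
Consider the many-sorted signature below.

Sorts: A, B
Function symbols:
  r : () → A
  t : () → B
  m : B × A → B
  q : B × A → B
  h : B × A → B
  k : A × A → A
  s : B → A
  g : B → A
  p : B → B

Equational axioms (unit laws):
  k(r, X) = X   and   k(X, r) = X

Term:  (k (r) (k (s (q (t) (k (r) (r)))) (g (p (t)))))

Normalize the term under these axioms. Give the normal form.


normal form = (k (s (q (t) (r))) (g (p (t))))

1. (k (r) (k (s (q (t) (k (r) (r)))) (g (p (t)))))  →  (k (s (q (t) (k (r) (r)))) (g (p (t))))
2. (k (s (q (t) (k (r) (r)))) (g (p (t))))  →  (k (s (q (t) (r))) (g (p (t))))


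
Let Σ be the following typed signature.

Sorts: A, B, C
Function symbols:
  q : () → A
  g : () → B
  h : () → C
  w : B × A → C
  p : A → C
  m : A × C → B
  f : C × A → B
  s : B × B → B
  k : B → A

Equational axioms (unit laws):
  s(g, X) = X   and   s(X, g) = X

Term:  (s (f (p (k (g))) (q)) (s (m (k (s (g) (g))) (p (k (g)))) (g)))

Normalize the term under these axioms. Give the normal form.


normal form = (s (f (p (k (g))) (q)) (m (k (g)) (p (k (g)))))

1. (s (f (p (k (g))) (q)) (s (m (k (s (g) (g))) (p (k (g)))) (g)))  →  (s (f (p (k (g))) (q)) (m (k (s (g) (g))) (p (k (g)))))
2. (s (f (p (k (g))) (q)) (m (k (s (g) (g))) (p (k (g)))))  →  (s (f (p (k (g))) (q)) (m (k (g)) (p (k (g)))))


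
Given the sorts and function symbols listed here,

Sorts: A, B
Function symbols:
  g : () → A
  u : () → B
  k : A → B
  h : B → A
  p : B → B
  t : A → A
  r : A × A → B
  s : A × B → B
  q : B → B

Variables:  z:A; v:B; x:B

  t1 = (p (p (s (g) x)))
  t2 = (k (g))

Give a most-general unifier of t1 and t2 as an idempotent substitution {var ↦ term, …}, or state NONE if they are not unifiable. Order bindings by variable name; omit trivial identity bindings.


head clash or occurs-check failure — not unifiable

NONE (not unifiable)


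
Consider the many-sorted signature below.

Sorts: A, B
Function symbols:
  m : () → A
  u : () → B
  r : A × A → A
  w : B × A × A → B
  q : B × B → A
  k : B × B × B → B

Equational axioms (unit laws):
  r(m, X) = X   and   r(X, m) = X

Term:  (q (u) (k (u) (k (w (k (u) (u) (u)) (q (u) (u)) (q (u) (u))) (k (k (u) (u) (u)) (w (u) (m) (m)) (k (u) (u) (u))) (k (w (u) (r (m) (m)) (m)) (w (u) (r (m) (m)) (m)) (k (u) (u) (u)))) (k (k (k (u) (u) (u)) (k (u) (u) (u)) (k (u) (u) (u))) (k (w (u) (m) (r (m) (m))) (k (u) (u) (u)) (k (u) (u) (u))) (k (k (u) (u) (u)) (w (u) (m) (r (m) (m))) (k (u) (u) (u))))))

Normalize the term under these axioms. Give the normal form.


1. (q (u) (k (u) (k (w (k (u) (u) (u)) (q (u) (u)) (q (u) (u))) (k (k (u) (u) (u)) (w (u) (m) (m)) (k (u) (u) (u))) (k (w (u) (r (m) (m)) (m)) (w (u) (r (m) (m)) (m)) (k (u) (u) (u)))) (k (k (k (u) (u) (u)) (k (u) (u) (u)) (k (u) (u) (u))) (k (w (u) (m) (r (m) (m))) (k (u) (u) (u)) (k (u) (u) (u))) (k (k (u) (u) (u)) (w (u) (m) (r (m) (m))) (k (u) (u) (u))))))  →  (q (u) (k (u) (k (w (k (u) (u) (u)) (q (u) (u)) (q (u) (u))) (k (k (u) (u) (u)) (w (u) (m) (m)) (k (u) (u) (u))) (k (w (u) (m) (m)) (w (u) (r (m) (m)) (m)) (k (u) (u) (u)))) (k (k (k (u) (u) (u)) (k (u) (u) (u)) (k (u) (u) (u))) (k (w (u) (m) (r (m) (m))) (k (u) (u) (u)) (k (u) (u) (u))) (k (k (u) (u) (u)) (w (u) (m) (r (m) (m))) (k (u) (u) (u))))))
2. (q (u) (k (u) (k (w (k (u) (u) (u)) (q (u) (u)) (q (u) (u))) (k (k (u) (u) (u)) (w (u) (m) (m)) (k (u) (u) (u))) (k (w (u) (m) (m)) (w (u) (r (m) (m)) (m)) (k (u) (u) (u)))) (k (k (k (u) (u) (u)) (k (u) (u) (u)) (k (u) (u) (u))) (k (w (u) (m) (r (m) (m))) (k (u) (u) (u)) (k (u) (u) (u))) (k (k (u) (u) (u)) (w (u) (m) (r (m) (m))) (k (u) (u) (u))))))  →  (q (u) (k (u) (k (w (k (u) (u) (u)) (q (u) (u)) (q (u) (u))) (k (k (u) (u) (u)) (w (u) (m) (m)) (k (u) (u) (u))) (k (w (u) (m) (m)) (w (u) (m) (m)) (k (u) (u) (u)))) (k (k (k (u) (u) (u)) (k (u) (u) (u)) (k (u) (u) (u))) (k (w (u) (m) (r (m) (m))) (k (u) (u) (u)) (k (u) (u) (u))) (k (k (u) (u) (u)) (w (u) (m) (r (m) (m))) (k (u) (u) (u))))))
3. (q (u) (k (u) (k (w (k (u) (u) (u)) (q (u) (u)) (q (u) (u))) (k (k (u) (u) (u)) (w (u) (m) (m)) (k (u) (u) (u))) (k (w (u) (m) (m)) (w (u) (m) (m)) (k (u) (u) (u)))) (k (k (k (u) (u) (u)) (k (u) (u) (u)) (k (u) (u) (u))) (k (w (u) (m) (r (m) (m))) (k (u) (u) (u)) (k (u) (u) (u))) (k (k (u) (u) (u)) (w (u) (m) (r (m) (m))) (k (u) (u) (u))))))  →  (q (u) (k (u) (k (w (k (u) (u) (u)) (q (u) (u)) (q (u) (u))) (k (k (u) (u) (u)) (w (u) (m) (m)) (k (u) (u) (u))) (k (w (u) (m) (m)) (w (u) (m) (m)) (k (u) (u) (u)))) (k (k (k (u) (u) (u)) (k (u) (u) (u)) (k (u) (u) (u))) (k (w (u) (m) (m)) (k (u) (u) (u)) (k (u) (u) (u))) (k (k (u) (u) (u)) (w (u) (m) (r (m) (m))) (k (u) (u) (u))))))
4. (q (u) (k (u) (k (w (k (u) (u) (u)) (q (u) (u)) (q (u) (u))) (k (k (u) (u) (u)) (w (u) (m) (m)) (k (u) (u) (u))) (k (w (u) (m) (m)) (w (u) (m) (m)) (k (u) (u) (u)))) (k (k (k (u) (u) (u)) (k (u) (u) (u)) (k (u) (u) (u))) (k (w (u) (m) (m)) (k (u) (u) (u)) (k (u) (u) (u))) (k (k (u) (u) (u)) (w (u) (m) (r (m) (m))) (k (u) (u) (u))))))  →  (q (u) (k (u) (k (w (k (u) (u) (u)) (q (u) (u)) (q (u) (u))) (k (k (u) (u) (u)) (w (u) (m) (m)) (k (u) (u) (u))) (k (w (u) (m) (m)) (w (u) (m) (m)) (k (u) (u) (u)))) (k (k (k (u) (u) (u)) (k (u) (u) (u)) (k (u) (u) (u))) (k (w (u) (m) (m)) (k (u) (u) (u)) (k (u) (u) (u))) (k (k (u) (u) (u)) (w (u) (m) (m)) (k (u) (u) (u))))))

normal form = (q (u) (k (u) (k (w (k (u) (u) (u)) (q (u) (u)) (q (u) (u))) (k (k (u) (u) (u)) (w (u) (m) (m)) (k (u) (u) (u))) (k (w (u) (m) (m)) (w (u) (m) (m)) (k (u) (u) (u)))) (k (k (k (u) (u) (u)) (k (u) (u) (u)) (k (u) (u) (u))) (k (w (u) (m) (m)) (k (u) (u) (u)) (k (u) (u) (u))) (k (k (u) (u) (u)) (w (u) (m) (m)) (k (u) (u) (u))))))


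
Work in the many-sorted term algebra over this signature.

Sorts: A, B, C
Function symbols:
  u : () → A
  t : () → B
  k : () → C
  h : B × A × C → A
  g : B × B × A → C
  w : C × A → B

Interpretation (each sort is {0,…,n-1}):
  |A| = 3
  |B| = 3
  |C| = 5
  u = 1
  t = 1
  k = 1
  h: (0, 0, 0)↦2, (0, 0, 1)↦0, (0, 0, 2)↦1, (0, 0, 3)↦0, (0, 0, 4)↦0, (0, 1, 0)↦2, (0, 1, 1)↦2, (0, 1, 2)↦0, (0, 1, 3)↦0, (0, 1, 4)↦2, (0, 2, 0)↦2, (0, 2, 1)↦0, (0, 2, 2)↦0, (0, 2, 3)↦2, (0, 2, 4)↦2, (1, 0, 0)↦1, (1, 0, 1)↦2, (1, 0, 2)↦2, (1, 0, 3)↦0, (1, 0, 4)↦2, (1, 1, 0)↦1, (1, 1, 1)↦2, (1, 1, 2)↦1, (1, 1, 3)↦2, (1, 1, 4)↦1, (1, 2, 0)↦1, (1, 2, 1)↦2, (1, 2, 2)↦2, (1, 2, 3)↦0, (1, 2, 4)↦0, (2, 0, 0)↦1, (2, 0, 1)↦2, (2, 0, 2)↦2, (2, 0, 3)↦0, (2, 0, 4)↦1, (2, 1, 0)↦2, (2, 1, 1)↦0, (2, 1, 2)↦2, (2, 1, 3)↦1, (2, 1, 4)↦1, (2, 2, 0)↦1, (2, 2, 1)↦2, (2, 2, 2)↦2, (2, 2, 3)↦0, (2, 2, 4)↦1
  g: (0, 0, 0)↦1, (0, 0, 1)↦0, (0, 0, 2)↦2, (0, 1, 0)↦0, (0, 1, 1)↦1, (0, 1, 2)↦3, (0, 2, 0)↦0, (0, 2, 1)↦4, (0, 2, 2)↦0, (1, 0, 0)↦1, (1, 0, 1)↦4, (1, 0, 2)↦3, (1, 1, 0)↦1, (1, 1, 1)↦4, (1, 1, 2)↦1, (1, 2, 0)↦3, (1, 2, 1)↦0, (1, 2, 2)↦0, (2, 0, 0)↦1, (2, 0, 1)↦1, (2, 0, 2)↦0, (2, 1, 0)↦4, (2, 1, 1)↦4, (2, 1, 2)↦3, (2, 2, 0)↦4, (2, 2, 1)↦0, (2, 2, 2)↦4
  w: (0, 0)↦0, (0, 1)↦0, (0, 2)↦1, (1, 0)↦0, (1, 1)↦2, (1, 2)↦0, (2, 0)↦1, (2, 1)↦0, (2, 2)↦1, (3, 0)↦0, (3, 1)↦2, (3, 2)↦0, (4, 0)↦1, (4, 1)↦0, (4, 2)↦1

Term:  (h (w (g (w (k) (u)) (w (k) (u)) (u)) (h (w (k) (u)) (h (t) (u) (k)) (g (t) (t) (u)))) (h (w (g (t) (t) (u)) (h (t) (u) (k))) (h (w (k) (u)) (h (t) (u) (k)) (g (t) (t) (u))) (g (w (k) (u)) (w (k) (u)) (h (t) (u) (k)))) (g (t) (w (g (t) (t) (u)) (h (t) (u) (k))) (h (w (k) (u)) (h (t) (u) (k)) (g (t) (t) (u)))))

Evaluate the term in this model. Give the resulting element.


value = 2

  k = 1
  u = 1
  (w (k) (u)) = w(1, 1) = 2
  k = 1
  u = 1
  (w (k) (u)) = w(1, 1) = 2
  u = 1
  (g (w (k) (u)) (w (k) (u)) (u)) = g(2, 2, 1) = 0
  k = 1
  u = 1
  (w (k) (u)) = w(1, 1) = 2
  t = 1
  u = 1
  k = 1
  (h (t) (u) (k)) = h(1, 1, 1) = 2
  t = 1
  t = 1
  u = 1
  (g (t) (t) (u)) = g(1, 1, 1) = 4
  (h (w (k) (u)) (h (t) (u) (k)) (g (t) (t) (u))) = h(2, 2, 4) = 1
  (w (g (w (k) (u)) (w (k) (u)) (u)) (h (w (k) (u)) (h (t) (u) (k)) (g (t) (t) (u)))) = w(0, 1) = 0
  t = 1
  t = 1
  u = 1
  (g (t) (t) (u)) = g(1, 1, 1) = 4
  t = 1
  u = 1
  k = 1
  (h (t) (u) (k)) = h(1, 1, 1) = 2
  (w (g (t) (t) (u)) (h (t) (u) (k))) = w(4, 2) = 1
  k = 1
  u = 1
  (w (k) (u)) = w(1, 1) = 2
  t = 1
  u = 1
  k = 1
  (h (t) (u) (k)) = h(1, 1, 1) = 2
  t = 1
  t = 1
  u = 1
  (g (t) (t) (u)) = g(1, 1, 1) = 4
  (h (w (k) (u)) (h (t) (u) (k)) (g (t) (t) (u))) = h(2, 2, 4) = 1
  k = 1
  u = 1
  (w (k) (u)) = w(1, 1) = 2
  k = 1
  u = 1
  (w (k) (u)) = w(1, 1) = 2
  t = 1
  u = 1
  k = 1
  (h (t) (u) (k)) = h(1, 1, 1) = 2
  (g (w (k) (u)) (w (k) (u)) (h (t) (u) (k))) = g(2, 2, 2) = 4
  (h (w (g (t) (t) (u)) (h (t) (u) (k))) (h (w (k) (u)) (h (t) (u) (k)) (g (t) (t) (u))) (g (w (k) (u)) (w (k) (u)) (h (t) (u) (k)))) = h(1, 1, 4) = 1
  t = 1
  t = 1
  t = 1
  u = 1
  (g (t) (t) (u)) = g(1, 1, 1) = 4
  t = 1
  u = 1
  k = 1
  (h (t) (u) (k)) = h(1, 1, 1) = 2
  (w (g (t) (t) (u)) (h (t) (u) (k))) = w(4, 2) = 1
  k = 1
  u = 1
  (w (k) (u)) = w(1, 1) = 2
  t = 1
  u = 1
  k = 1
  (h (t) (u) (k)) = h(1, 1, 1) = 2
  t = 1
  t = 1
  u = 1
  (g (t) (t) (u)) = g(1, 1, 1) = 4
  (h (w (k) (u)) (h (t) (u) (k)) (g (t) (t) (u))) = h(2, 2, 4) = 1
  (g (t) (w (g (t) (t) (u)) (h (t) (u) (k))) (h (w (k) (u)) (h (t) (u) (k)) (g (t) (t) (u)))) = g(1, 1, 1) = 4
  (h (w (g (w (k) (u)) (w (k) (u)) (u)) (h (w (k) (u)) (h (t) (u) (k)) (g (t) (t) (u)))) (h (w (g (t) (t) (u)) (h (t) (u) (k))) (h (w (k) (u)) (h (t) (u) (k)) (g (t) (t) (u))) (g (w (k) (u)) (w (k) (u)) (h (t) (u) (k)))) (g (t) (w (g (t) (t) (u)) (h (t) (u) (k))) (h (w (k) (u)) (h (t) (u) (k)) (g (t) (t) (u))))) = h(0, 1, 4) = 2


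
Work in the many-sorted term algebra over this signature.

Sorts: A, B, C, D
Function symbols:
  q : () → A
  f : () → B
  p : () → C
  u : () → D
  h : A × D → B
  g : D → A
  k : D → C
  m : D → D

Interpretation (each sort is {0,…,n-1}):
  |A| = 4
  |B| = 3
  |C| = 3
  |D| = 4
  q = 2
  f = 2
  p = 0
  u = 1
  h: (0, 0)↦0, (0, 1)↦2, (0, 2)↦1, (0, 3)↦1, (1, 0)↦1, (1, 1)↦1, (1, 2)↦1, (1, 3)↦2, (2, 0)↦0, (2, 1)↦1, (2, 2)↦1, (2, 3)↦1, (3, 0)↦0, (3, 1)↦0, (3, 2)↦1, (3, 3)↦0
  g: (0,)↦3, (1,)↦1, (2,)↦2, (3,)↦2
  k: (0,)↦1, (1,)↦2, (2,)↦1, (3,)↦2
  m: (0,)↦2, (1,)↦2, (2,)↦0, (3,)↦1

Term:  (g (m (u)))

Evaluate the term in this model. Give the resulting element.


value = 2

  u = 1
  (m (u)) = m(1,) = 2
  (g (m (u))) = g(2,) = 2


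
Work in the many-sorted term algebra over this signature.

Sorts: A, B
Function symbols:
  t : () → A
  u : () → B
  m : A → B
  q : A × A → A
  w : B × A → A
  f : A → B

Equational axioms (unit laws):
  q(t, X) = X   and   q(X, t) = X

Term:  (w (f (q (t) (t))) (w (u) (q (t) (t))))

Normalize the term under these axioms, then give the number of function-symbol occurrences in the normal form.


size = 6

1. (w (f (q (t) (t))) (w (u) (q (t) (t))))  →  (w (f (t)) (w (u) (q (t) (t))))
2. (w (f (t)) (w (u) (q (t) (t))))  →  (w (f (t)) (w (u) (t)))
normal form: (w (f (t)) (w (u) (t)))


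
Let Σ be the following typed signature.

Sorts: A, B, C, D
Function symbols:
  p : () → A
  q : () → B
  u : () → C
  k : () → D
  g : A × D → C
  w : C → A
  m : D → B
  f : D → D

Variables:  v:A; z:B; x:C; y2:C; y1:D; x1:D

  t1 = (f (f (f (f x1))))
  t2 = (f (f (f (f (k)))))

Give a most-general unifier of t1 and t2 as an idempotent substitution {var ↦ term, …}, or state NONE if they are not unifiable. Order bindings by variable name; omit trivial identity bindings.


{x1 ↦ (k)}


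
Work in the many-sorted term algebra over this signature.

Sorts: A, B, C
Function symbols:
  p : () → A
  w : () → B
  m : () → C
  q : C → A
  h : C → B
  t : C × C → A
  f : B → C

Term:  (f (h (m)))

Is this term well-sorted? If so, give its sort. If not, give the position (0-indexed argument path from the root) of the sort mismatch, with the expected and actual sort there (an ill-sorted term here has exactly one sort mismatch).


well-sorted; sort = C

    (m) : C
  (h (m)) : B
(f (h (m))) : C


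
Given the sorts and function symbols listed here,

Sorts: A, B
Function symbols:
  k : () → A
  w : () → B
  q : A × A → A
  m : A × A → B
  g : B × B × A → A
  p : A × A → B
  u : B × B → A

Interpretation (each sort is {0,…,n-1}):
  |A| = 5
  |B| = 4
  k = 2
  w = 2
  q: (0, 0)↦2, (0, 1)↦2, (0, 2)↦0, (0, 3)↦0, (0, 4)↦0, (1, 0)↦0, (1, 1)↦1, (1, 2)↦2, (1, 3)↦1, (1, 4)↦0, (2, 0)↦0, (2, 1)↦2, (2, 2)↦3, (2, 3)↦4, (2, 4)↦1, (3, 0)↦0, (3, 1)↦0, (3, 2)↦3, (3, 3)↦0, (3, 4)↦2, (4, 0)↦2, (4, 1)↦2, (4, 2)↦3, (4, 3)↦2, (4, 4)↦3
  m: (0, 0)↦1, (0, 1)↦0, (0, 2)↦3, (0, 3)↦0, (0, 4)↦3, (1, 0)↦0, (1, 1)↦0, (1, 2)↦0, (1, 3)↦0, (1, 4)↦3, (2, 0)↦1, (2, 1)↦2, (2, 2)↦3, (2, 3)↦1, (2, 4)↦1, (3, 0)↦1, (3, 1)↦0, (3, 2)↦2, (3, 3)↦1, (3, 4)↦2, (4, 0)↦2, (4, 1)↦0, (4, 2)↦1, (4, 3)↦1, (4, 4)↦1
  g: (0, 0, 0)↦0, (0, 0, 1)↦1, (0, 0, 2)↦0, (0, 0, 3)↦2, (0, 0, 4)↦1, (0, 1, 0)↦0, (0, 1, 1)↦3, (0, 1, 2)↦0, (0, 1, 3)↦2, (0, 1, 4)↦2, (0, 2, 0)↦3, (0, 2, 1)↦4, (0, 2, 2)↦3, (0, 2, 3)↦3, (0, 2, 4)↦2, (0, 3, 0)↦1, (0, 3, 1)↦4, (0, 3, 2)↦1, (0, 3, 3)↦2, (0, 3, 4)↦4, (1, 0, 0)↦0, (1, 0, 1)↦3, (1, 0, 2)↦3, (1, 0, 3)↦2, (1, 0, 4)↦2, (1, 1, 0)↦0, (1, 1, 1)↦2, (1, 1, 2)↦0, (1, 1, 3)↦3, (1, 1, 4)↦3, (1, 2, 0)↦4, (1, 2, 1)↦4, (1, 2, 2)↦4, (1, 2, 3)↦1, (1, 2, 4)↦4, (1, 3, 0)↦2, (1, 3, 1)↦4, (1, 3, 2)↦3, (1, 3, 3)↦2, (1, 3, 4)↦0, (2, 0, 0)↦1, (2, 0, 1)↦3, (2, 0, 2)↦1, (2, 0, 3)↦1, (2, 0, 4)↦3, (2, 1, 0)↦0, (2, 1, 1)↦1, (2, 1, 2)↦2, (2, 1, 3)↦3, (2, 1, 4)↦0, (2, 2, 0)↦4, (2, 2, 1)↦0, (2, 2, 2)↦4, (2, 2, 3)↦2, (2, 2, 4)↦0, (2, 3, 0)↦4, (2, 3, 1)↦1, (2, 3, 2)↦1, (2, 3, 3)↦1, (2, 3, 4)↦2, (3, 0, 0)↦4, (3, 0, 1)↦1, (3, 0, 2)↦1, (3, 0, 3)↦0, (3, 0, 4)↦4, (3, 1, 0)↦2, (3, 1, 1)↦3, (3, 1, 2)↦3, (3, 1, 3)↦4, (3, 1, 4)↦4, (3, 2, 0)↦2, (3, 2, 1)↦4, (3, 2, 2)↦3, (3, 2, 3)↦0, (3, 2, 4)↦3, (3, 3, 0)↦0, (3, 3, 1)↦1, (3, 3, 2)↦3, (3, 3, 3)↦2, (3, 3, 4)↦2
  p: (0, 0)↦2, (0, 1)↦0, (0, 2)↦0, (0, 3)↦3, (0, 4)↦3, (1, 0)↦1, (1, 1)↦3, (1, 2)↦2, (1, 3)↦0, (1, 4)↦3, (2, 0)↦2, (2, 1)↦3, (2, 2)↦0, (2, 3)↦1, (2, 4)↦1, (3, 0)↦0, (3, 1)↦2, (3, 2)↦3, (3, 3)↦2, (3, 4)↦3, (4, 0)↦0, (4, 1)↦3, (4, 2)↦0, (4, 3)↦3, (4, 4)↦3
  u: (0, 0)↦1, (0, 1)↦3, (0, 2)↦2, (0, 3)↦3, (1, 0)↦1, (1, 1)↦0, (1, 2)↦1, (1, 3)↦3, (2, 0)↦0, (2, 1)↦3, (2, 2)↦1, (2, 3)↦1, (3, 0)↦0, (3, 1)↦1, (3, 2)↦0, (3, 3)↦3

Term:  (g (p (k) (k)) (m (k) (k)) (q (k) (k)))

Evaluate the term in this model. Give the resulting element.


  k = 2
  k = 2
  (p (k) (k)) = p(2, 2) = 0
  k = 2
  k = 2
  (m (k) (k)) = m(2, 2) = 3
  k = 2
  k = 2
  (q (k) (k)) = q(2, 2) = 3
  (g (p (k) (k)) (m (k) (k)) (q (k) (k))) = g(0, 3, 3) = 2

value = 2


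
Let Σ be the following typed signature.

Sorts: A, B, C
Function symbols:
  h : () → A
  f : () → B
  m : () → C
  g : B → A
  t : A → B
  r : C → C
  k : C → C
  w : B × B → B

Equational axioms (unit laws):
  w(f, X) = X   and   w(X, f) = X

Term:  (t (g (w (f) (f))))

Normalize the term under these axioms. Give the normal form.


1. (t (g (w (f) (f))))  →  (t (g (f)))

normal form = (t (g (f)))


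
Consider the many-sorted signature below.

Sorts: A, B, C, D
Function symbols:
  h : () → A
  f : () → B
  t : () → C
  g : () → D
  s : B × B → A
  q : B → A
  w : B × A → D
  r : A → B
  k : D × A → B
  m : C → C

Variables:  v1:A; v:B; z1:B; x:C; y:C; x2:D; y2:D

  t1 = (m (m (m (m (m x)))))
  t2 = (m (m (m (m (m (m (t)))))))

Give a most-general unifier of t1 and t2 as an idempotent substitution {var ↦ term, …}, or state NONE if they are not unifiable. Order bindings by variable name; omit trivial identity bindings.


{x ↦ (m (t))}


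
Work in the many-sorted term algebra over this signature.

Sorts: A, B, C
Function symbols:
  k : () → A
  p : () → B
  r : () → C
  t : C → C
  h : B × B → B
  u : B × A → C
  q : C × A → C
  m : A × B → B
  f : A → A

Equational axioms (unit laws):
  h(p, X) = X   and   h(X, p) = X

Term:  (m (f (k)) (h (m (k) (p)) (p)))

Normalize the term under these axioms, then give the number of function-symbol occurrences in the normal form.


1. (m (f (k)) (h (m (k) (p)) (p)))  →  (m (f (k)) (m (k) (p)))
normal form: (m (f (k)) (m (k) (p)))

size = 6


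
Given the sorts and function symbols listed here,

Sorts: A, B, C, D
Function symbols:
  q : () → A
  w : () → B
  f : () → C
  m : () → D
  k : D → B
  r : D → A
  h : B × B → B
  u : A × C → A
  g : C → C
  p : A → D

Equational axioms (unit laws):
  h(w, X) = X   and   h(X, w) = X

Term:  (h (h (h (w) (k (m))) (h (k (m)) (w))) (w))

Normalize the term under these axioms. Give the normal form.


normal form = (h (k (m)) (k (m)))

1. (h (h (h (w) (k (m))) (h (k (m)) (w))) (w))  →  (h (h (w) (k (m))) (h (k (m)) (w)))
2. (h (h (w) (k (m))) (h (k (m)) (w)))  →  (h (k (m)) (h (k (m)) (w)))
3. (h (k (m)) (h (k (m)) (w)))  →  (h (k (m)) (k (m)))


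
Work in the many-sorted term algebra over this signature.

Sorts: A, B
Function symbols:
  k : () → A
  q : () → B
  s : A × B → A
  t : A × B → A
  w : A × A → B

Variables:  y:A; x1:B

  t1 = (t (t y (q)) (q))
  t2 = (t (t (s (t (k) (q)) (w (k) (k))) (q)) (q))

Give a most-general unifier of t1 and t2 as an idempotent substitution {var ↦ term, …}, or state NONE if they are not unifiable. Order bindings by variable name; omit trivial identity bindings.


{y ↦ (s (t (k) (q)) (w (k) (k)))}


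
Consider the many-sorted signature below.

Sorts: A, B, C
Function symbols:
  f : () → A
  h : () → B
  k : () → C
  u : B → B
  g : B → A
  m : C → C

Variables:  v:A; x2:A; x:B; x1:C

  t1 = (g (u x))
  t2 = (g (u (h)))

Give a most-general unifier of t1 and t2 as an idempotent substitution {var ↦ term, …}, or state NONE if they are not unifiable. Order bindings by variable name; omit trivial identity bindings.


{x ↦ (h)}


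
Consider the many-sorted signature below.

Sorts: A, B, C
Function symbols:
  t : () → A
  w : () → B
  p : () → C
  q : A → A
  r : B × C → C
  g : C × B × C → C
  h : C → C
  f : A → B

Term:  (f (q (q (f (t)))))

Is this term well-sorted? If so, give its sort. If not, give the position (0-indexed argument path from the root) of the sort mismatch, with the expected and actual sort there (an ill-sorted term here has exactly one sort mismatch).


ill-sorted at position [0, 0, 0]: expected A, got B

        (t) : A
      (f (t)) : B
    (q (f (t))) : ✗ arg 0 at [0, 0, 0] has sort B, expected A


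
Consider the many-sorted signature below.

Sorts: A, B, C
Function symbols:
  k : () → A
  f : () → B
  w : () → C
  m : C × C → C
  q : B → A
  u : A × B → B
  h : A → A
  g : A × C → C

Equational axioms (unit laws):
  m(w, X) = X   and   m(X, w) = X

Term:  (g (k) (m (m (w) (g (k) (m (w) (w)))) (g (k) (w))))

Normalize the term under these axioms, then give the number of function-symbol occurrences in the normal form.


size = 9

1. (g (k) (m (m (w) (g (k) (m (w) (w)))) (g (k) (w))))  →  (g (k) (m (g (k) (m (w) (w))) (g (k) (w))))
2. (g (k) (m (g (k) (m (w) (w))) (g (k) (w))))  →  (g (k) (m (g (k) (w)) (g (k) (w))))
normal form: (g (k) (m (g (k) (w)) (g (k) (w))))


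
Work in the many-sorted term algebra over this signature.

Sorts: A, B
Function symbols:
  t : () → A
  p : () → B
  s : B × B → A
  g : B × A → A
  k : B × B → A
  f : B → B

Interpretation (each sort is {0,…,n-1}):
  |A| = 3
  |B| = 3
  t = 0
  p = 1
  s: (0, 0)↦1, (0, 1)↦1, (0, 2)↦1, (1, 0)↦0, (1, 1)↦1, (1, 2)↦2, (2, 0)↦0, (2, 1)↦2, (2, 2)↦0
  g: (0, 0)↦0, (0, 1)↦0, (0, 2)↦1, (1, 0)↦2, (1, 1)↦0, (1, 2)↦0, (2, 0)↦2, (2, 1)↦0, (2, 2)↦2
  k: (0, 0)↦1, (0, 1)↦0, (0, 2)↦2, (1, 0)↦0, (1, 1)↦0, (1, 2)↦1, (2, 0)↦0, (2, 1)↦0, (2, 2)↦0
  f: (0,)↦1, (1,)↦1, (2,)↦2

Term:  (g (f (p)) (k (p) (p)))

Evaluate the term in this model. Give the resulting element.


  p = 1
  (f (p)) = f(1,) = 1
  p = 1
  p = 1
  (k (p) (p)) = k(1, 1) = 0
  (g (f (p)) (k (p) (p))) = g(1, 0) = 2

value = 2


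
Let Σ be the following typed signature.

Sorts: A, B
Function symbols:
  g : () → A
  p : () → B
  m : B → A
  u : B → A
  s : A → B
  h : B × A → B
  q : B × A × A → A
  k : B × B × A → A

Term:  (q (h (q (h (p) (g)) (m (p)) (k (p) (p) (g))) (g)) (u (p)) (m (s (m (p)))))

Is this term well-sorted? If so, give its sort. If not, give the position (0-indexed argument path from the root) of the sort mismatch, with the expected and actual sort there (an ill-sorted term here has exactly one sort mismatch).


ill-sorted at position [0, 0]: expected B, got A

        (p) : B
        (g) : A
      (h (p) (g)) : B
        (p) : B
      (m (p)) : A
        (p) : B
        (p) : B
        (g) : A
      (k (p) (p) (g)) : A
    (q (h (p) (g)) (m (p)) (k (p) (p) (g))) : A
    (g) : A
  (h (q (h (p) (g)) (m (p)) (k (p) (p) (g))) (g)) : ✗ arg 0 at [0, 0] has sort A, expected B
    (p) : B
  (u (p)) : A
        (p) : B
      (m (p)) : A
    (s (m (p))) : B
  (m (s (m (p)))) : A


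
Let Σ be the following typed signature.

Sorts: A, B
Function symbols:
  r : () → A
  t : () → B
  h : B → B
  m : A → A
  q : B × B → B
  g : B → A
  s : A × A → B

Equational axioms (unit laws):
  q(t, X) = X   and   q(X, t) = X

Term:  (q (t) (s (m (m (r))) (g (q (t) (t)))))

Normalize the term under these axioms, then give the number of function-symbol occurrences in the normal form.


size = 6

1. (q (t) (s (m (m (r))) (g (q (t) (t)))))  →  (s (m (m (r))) (g (q (t) (t))))
2. (s (m (m (r))) (g (q (t) (t))))  →  (s (m (m (r))) (g (t)))
normal form: (s (m (m (r))) (g (t)))


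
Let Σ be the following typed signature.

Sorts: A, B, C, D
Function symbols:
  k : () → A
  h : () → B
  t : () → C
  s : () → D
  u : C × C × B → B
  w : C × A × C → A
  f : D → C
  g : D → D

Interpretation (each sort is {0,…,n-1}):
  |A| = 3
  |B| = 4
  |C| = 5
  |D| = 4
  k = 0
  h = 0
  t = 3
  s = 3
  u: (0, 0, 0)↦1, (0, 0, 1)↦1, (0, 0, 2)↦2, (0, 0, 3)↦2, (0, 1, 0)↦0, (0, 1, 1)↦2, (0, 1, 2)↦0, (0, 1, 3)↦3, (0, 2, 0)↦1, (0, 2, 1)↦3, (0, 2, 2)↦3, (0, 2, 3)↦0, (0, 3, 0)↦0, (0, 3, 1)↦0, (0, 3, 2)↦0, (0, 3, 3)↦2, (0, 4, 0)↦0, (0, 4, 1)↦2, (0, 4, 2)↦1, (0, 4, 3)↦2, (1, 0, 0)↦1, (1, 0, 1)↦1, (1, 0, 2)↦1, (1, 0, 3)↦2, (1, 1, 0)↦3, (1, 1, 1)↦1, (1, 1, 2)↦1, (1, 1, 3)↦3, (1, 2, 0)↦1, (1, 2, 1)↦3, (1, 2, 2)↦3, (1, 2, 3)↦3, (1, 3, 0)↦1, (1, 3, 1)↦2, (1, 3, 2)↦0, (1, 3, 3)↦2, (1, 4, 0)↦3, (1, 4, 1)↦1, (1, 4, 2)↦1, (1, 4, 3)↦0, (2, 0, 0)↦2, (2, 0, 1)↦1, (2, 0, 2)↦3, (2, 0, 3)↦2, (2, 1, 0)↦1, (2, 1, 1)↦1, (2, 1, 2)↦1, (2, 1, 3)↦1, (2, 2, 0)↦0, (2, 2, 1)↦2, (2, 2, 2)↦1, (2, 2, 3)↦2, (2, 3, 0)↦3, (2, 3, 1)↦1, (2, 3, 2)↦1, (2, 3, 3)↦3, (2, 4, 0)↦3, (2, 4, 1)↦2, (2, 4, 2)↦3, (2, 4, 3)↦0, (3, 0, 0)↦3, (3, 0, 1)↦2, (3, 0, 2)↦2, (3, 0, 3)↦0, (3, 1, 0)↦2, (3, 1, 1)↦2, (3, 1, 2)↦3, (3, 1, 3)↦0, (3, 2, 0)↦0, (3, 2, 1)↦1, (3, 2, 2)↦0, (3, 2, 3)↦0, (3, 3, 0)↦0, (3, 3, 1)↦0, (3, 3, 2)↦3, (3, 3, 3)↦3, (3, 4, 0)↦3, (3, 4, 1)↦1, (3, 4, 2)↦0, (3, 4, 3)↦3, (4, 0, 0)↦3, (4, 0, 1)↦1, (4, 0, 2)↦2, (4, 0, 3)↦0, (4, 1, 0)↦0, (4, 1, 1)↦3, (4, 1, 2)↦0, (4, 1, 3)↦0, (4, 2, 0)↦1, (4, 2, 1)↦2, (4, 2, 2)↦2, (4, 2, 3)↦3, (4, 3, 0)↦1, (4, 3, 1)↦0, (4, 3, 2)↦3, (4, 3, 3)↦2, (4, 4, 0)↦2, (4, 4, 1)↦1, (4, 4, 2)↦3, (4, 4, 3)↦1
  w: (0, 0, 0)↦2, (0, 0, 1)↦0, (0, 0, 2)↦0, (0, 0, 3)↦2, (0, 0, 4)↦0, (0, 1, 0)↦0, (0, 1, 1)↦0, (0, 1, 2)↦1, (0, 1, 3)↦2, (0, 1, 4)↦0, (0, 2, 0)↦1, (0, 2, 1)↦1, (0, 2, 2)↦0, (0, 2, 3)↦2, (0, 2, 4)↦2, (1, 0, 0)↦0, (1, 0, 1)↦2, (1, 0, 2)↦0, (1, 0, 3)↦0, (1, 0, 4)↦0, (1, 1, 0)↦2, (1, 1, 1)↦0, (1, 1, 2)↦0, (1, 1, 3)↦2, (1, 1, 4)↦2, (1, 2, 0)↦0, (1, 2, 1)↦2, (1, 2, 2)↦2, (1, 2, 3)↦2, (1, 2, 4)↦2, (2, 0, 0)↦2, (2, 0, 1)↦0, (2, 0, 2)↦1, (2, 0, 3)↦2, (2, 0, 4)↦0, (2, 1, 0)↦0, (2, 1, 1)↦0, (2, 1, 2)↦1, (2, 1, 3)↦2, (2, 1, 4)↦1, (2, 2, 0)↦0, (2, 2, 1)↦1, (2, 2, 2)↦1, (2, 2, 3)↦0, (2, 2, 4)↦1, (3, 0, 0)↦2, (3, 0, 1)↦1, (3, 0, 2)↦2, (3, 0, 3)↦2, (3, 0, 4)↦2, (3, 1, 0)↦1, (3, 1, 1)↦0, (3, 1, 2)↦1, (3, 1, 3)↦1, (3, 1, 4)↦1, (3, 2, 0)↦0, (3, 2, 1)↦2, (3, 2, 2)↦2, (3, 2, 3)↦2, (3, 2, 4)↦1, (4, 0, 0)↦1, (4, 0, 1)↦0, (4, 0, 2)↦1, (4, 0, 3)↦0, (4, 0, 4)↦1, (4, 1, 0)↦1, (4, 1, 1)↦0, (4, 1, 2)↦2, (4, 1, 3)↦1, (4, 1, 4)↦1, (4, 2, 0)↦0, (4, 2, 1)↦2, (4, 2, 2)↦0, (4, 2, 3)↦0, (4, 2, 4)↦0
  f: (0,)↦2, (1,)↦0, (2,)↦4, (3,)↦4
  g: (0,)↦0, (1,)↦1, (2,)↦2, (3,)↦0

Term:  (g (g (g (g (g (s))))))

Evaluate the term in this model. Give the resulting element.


  s = 3
  (g (s)) = g(3,) = 0
  (g (g (s))) = g(0,) = 0
  (g (g (g (s)))) = g(0,) = 0
  (g (g (g (g (s))))) = g(0,) = 0
  (g (g (g (g (g (s)))))) = g(0,) = 0

value = 0


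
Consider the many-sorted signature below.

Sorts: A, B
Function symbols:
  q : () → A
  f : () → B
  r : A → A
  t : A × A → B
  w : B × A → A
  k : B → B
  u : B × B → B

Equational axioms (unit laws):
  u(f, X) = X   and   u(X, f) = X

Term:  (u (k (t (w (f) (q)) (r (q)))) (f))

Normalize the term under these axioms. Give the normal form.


1. (u (k (t (w (f) (q)) (r (q)))) (f))  →  (k (t (w (f) (q)) (r (q))))

normal form = (k (t (w (f) (q)) (r (q))))


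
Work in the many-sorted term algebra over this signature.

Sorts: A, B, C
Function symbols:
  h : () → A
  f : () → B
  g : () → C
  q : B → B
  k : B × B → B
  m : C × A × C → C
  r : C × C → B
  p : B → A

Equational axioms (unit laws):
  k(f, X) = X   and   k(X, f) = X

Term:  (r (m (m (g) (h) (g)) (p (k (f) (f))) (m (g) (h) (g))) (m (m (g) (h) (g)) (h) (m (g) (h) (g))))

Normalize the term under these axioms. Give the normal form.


normal form = (r (m (m (g) (h) (g)) (p (f)) (m (g) (h) (g))) (m (m (g) (h) (g)) (h) (m (g) (h) (g))))

1. (r (m (m (g) (h) (g)) (p (k (f) (f))) (m (g) (h) (g))) (m (m (g) (h) (g)) (h) (m (g) (h) (g))))  →  (r (m (m (g) (h) (g)) (p (f)) (m (g) (h) (g))) (m (m (g) (h) (g)) (h) (m (g) (h) (g))))


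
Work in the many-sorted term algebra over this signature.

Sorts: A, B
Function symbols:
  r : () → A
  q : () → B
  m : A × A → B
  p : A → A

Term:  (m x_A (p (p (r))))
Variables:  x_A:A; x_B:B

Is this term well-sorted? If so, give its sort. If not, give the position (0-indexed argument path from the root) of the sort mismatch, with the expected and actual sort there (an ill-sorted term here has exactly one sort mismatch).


  x_A : A
      (r) : A
    (p (r)) : A
  (p (p (r))) : A
(m x_A (p (p (r)))) : B

well-sorted; sort = B


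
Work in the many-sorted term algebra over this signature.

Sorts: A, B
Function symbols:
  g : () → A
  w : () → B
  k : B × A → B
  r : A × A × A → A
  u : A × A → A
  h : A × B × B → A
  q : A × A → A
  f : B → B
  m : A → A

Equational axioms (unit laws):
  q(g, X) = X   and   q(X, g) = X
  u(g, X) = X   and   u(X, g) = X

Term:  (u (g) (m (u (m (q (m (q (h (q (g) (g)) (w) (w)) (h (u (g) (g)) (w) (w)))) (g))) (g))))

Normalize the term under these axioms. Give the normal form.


1. (u (g) (m (u (m (q (m (q (h (q (g) (g)) (w) (w)) (h (u (g) (g)) (w) (w)))) (g))) (g))))  →  (m (u (m (q (m (q (h (q (g) (g)) (w) (w)) (h (u (g) (g)) (w) (w)))) (g))) (g)))
2. (m (u (m (q (m (q (h (q (g) (g)) (w) (w)) (h (u (g) (g)) (w) (w)))) (g))) (g)))  →  (m (m (q (m (q (h (q (g) (g)) (w) (w)) (h (u (g) (g)) (w) (w)))) (g))))
3. (m (m (q (m (q (h (q (g) (g)) (w) (w)) (h (u (g) (g)) (w) (w)))) (g))))  →  (m (m (m (q (h (q (g) (g)) (w) (w)) (h (u (g) (g)) (w) (w))))))
4. (m (m (m (q (h (q (g) (g)) (w) (w)) (h (u (g) (g)) (w) (w))))))  →  (m (m (m (q (h (g) (w) (w)) (h (u (g) (g)) (w) (w))))))
5. (m (m (m (q (h (g) (w) (w)) (h (u (g) (g)) (w) (w))))))  →  (m (m (m (q (h (g) (w) (w)) (h (g) (w) (w))))))

normal form = (m (m (m (q (h (g) (w) (w)) (h (g) (w) (w))))))


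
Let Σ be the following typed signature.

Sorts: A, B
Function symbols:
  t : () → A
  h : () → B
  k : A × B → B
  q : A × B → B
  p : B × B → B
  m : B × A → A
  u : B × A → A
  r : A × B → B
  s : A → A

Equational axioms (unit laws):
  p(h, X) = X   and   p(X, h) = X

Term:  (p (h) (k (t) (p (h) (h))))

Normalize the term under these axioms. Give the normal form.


1. (p (h) (k (t) (p (h) (h))))  →  (k (t) (p (h) (h)))
2. (k (t) (p (h) (h)))  →  (k (t) (h))

normal form = (k (t) (h))


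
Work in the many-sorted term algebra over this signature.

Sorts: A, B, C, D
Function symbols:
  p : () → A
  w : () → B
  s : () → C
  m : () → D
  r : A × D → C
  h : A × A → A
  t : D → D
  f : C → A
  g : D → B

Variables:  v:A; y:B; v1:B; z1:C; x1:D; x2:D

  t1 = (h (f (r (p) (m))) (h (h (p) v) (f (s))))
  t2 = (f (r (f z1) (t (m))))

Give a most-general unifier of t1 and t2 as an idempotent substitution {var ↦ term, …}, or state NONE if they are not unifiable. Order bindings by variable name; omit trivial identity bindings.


head clash or occurs-check failure — not unifiable

NONE (not unifiable)


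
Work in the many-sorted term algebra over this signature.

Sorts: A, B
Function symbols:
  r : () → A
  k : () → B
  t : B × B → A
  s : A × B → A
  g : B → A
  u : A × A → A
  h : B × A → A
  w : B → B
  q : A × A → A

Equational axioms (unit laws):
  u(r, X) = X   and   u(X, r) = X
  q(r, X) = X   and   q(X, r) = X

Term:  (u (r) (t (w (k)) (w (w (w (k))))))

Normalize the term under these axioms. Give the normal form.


normal form = (t (w (k)) (w (w (w (k)))))

1. (u (r) (t (w (k)) (w (w (w (k))))))  →  (t (w (k)) (w (w (w (k)))))


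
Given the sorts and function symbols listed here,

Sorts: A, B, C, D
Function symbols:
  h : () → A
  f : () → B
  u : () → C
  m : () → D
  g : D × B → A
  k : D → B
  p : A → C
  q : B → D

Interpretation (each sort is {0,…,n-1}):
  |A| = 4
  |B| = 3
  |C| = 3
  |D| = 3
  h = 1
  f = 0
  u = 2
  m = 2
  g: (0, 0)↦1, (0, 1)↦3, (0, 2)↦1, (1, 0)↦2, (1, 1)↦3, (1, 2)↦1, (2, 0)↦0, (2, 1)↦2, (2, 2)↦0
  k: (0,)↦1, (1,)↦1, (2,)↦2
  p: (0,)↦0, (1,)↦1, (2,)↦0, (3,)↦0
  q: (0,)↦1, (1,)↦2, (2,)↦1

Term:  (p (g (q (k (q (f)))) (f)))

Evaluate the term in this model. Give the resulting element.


value = 0

  f = 0
  (q (f)) = q(0,) = 1
  (k (q (f))) = k(1,) = 1
  (q (k (q (f)))) = q(1,) = 2
  f = 0
  (g (q (k (q (f)))) (f)) = g(2, 0) = 0
  (p (g (q (k (q (f)))) (f))) = p(0,) = 0


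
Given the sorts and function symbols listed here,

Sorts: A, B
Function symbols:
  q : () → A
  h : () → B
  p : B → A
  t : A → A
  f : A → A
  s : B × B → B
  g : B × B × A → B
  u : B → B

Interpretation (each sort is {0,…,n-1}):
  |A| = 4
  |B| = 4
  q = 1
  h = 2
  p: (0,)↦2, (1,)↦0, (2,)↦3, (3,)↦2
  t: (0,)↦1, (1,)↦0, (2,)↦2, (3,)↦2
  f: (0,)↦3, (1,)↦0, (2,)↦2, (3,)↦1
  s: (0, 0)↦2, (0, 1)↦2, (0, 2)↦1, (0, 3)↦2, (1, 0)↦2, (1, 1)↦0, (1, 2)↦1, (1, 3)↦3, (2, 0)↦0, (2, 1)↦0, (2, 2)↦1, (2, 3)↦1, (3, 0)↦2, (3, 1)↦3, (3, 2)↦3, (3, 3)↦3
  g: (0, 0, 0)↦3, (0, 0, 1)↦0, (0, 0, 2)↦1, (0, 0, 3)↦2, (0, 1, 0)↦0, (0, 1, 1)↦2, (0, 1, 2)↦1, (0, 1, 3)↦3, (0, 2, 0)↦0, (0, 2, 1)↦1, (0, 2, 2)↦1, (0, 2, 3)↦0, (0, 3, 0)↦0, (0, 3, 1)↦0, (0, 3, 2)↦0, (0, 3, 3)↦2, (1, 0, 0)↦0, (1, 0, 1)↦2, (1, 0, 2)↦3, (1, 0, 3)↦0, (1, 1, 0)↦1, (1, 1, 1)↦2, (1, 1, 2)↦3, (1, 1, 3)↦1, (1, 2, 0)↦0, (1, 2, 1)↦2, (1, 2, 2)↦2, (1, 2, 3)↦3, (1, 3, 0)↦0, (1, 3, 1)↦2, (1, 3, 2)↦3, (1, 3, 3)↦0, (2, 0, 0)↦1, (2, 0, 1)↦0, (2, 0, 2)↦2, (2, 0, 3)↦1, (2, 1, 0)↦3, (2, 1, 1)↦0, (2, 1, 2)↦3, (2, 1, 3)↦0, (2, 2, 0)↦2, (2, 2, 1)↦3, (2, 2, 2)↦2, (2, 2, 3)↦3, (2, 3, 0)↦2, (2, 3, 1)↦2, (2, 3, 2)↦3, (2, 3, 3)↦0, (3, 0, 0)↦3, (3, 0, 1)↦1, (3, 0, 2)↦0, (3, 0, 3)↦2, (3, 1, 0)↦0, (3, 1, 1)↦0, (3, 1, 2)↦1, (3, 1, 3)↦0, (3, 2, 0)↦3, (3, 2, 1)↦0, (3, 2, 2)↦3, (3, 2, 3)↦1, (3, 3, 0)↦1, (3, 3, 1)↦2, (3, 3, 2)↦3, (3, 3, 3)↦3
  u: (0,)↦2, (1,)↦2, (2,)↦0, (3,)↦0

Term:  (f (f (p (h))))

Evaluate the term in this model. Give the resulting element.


value = 0

  h = 2
  (p (h)) = p(2,) = 3
  (f (p (h))) = f(3,) = 1
  (f (f (p (h)))) = f(1,) = 0


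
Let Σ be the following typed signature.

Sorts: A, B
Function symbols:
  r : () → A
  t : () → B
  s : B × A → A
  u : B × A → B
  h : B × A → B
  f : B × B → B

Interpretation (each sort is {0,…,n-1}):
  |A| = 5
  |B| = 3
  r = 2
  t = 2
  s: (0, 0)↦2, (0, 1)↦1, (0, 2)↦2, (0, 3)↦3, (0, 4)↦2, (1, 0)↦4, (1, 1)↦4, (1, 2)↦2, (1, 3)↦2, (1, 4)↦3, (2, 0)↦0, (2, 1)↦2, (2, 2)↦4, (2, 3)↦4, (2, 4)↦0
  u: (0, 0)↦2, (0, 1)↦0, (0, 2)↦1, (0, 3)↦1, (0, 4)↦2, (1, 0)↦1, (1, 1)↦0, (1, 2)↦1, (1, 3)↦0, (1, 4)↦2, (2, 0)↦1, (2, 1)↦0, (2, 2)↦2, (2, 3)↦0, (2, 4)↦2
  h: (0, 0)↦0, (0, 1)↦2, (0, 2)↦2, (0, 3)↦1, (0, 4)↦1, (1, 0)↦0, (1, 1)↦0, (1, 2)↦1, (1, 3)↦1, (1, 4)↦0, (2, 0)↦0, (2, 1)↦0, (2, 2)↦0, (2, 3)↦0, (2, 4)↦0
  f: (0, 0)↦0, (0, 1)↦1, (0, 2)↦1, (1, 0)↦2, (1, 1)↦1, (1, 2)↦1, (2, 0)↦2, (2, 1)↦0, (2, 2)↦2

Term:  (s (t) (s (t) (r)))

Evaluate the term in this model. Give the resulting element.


value = 0

  t = 2
  t = 2
  r = 2
  (s (t) (r)) = s(2, 2) = 4
  (s (t) (s (t) (r))) = s(2, 4) = 0


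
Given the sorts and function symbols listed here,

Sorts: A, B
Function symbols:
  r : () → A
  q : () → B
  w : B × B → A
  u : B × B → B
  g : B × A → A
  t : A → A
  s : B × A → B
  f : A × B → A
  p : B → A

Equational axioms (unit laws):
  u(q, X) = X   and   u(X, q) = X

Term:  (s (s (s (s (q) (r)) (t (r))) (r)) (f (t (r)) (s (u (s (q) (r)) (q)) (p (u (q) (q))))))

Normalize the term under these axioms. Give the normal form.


normal form = (s (s (s (s (q) (r)) (t (r))) (r)) (f (t (r)) (s (s (q) (r)) (p (q)))))

1. (s (s (s (s (q) (r)) (t (r))) (r)) (f (t (r)) (s (u (s (q) (r)) (q)) (p (u (q) (q))))))  →  (s (s (s (s (q) (r)) (t (r))) (r)) (f (t (r)) (s (s (q) (r)) (p (u (q) (q))))))
2. (s (s (s (s (q) (r)) (t (r))) (r)) (f (t (r)) (s (s (q) (r)) (p (u (q) (q))))))  →  (s (s (s (s (q) (r)) (t (r))) (r)) (f (t (r)) (s (s (q) (r)) (p (q)))))


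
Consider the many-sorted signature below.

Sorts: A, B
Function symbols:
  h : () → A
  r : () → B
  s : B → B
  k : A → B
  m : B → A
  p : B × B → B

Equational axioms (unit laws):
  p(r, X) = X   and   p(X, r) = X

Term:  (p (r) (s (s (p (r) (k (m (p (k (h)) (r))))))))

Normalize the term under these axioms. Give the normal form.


normal form = (s (s (k (m (k (h))))))

1. (p (r) (s (s (p (r) (k (m (p (k (h)) (r))))))))  →  (s (s (p (r) (k (m (p (k (h)) (r)))))))
2. (s (s (p (r) (k (m (p (k (h)) (r)))))))  →  (s (s (k (m (p (k (h)) (r))))))
3. (s (s (k (m (p (k (h)) (r))))))  →  (s (s (k (m (k (h))))))


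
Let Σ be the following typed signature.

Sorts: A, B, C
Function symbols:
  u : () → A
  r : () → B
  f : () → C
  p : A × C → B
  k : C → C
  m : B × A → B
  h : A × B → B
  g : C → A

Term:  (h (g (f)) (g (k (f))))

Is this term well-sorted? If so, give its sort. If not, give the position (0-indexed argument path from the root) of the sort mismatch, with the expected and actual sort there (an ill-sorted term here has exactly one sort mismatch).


ill-sorted at position [1]: expected B, got A

    (f) : C
  (g (f)) : A
      (f) : C
    (k (f)) : C
  (g (k (f))) : A
(h (g (f)) (g (k (f)))) : ✗ arg 1 at [1] has sort A, expected B


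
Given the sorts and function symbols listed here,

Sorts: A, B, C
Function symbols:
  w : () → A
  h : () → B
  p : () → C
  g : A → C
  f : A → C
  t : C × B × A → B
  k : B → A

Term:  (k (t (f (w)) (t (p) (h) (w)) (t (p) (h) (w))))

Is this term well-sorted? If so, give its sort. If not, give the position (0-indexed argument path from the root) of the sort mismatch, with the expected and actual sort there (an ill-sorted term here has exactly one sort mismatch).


      (w) : A
    (f (w)) : C
      (p) : C
      (h) : B
      (w) : A
    (t (p) (h) (w)) : B
      (p) : C
      (h) : B
      (w) : A
    (t (p) (h) (w)) : B
  (t (f (w)) (t (p) (h) (w)) (t (p) (h) (w))) : ✗ arg 2 at [0, 2] has sort B, expected A

ill-sorted at position [0, 2]: expected A, got B


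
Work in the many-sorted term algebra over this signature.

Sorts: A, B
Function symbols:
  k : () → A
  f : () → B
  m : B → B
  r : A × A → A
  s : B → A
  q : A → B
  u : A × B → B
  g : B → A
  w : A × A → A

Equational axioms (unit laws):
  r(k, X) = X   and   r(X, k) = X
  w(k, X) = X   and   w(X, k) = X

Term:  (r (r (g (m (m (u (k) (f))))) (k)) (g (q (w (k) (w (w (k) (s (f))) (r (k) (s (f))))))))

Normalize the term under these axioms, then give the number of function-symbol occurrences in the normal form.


1. (r (r (g (m (m (u (k) (f))))) (k)) (g (q (w (k) (w (w (k) (s (f))) (r (k) (s (f))))))))  →  (r (g (m (m (u (k) (f))))) (g (q (w (k) (w (w (k) (s (f))) (r (k) (s (f))))))))
2. (r (g (m (m (u (k) (f))))) (g (q (w (k) (w (w (k) (s (f))) (r (k) (s (f))))))))  →  (r (g (m (m (u (k) (f))))) (g (q (w (w (k) (s (f))) (r (k) (s (f)))))))
3. (r (g (m (m (u (k) (f))))) (g (q (w (w (k) (s (f))) (r (k) (s (f)))))))  →  (r (g (m (m (u (k) (f))))) (g (q (w (s (f)) (r (k) (s (f)))))))
4. (r (g (m (m (u (k) (f))))) (g (q (w (s (f)) (r (k) (s (f)))))))  →  (r (g (m (m (u (k) (f))))) (g (q (w (s (f)) (s (f))))))
normal form: (r (g (m (m (u (k) (f))))) (g (q (w (s (f)) (s (f))))))

size = 14


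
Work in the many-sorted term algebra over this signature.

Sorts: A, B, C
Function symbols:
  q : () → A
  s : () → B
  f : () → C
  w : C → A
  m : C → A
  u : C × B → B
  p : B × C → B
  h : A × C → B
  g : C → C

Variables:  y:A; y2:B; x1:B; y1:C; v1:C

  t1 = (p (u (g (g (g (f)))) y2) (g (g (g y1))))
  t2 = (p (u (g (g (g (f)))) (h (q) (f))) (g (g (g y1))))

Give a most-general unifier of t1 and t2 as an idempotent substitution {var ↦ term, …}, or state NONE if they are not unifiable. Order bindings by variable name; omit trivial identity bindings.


{y2 ↦ (h (q) (f))}


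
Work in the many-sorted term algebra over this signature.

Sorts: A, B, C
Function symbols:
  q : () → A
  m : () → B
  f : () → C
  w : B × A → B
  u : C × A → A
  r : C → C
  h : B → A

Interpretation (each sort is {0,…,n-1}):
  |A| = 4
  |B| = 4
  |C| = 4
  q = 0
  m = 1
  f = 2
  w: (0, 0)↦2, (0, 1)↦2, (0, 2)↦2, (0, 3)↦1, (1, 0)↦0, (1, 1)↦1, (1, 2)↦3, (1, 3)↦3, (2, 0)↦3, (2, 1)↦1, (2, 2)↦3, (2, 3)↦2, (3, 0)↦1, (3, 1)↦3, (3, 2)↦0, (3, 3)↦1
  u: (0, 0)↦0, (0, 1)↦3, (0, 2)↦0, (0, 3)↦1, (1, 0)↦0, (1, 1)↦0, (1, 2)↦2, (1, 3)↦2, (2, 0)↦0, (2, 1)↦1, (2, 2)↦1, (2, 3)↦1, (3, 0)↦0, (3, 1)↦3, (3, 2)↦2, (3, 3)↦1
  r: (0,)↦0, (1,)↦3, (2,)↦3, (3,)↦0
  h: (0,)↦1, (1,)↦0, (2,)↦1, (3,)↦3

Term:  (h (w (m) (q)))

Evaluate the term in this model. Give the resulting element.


  m = 1
  q = 0
  (w (m) (q)) = w(1, 0) = 0
  (h (w (m) (q))) = h(0,) = 1

value = 1


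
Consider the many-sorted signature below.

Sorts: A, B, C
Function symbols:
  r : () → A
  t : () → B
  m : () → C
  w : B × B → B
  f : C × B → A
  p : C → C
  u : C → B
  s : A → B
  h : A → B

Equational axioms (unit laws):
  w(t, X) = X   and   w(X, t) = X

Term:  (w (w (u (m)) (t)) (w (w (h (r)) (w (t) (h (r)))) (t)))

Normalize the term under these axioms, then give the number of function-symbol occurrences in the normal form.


size = 8

1. (w (w (u (m)) (t)) (w (w (h (r)) (w (t) (h (r)))) (t)))  →  (w (u (m)) (w (w (h (r)) (w (t) (h (r)))) (t)))
2. (w (u (m)) (w (w (h (r)) (w (t) (h (r)))) (t)))  →  (w (u (m)) (w (h (r)) (w (t) (h (r)))))
3. (w (u (m)) (w (h (r)) (w (t) (h (r)))))  →  (w (u (m)) (w (h (r)) (h (r))))
normal form: (w (u (m)) (w (h (r)) (h (r))))
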